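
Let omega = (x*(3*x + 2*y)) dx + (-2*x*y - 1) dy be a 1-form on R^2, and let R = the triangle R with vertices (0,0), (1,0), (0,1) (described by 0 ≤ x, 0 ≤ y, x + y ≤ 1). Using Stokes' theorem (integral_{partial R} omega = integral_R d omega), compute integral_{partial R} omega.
integral_(partial R) omega = -2/3

Stokes: integral_partial_R omega = integral_R d omega with d omega = (∂Q/∂x - ∂P/∂y) dx ∧ dy.
  ∂Q/∂x = -2*y
  ∂P/∂y = 2*x
  integrand = ∂Q/∂x - ∂P/∂y = -2*x - 2*y.
Integrating over R: integral_0^1 integral_0^{1-x} (-2*x - 2*y) dy dx = -2/3.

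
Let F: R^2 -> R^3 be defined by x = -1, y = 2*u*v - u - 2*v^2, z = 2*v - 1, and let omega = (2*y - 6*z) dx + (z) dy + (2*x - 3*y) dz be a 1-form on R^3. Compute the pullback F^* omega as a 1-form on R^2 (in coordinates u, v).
F^* omega = (4*v^2 - 4*v + 1) du + (-8*u*v + 4*u + 4*v^2 + 4*v - 4) dv

Using F^*(f dg) = (f ∘ F) d(g ∘ F), substitute each coordinate x_i by F_i(u, v) in f_i, and replace dx_i by d F_i = (∂F_i/∂u) du + (∂F_i/∂v) dv.
  For the x component: f_1(F) = 4*u*v - 2*u - 4*v^2 - 12*v + 6; d F_1 = (0) du + (0) dv
  For the y component: f_2(F) = 2*v - 1; d F_2 = (2*v - 1) du + (2*u - 4*v) dv
  For the z component: f_3(F) = -6*u*v + 3*u + 6*v^2 - 2; d F_3 = (0) du + (2) dv
Combining and collecting du, dv coefficients:
  coeff of du: 4*v^2 - 4*v + 1
  coeff of dv: -8*u*v + 4*u + 4*v^2 + 4*v - 4
F^* omega = (4*v^2 - 4*v + 1) du + (-8*u*v + 4*u + 4*v^2 + 4*v - 4) dv.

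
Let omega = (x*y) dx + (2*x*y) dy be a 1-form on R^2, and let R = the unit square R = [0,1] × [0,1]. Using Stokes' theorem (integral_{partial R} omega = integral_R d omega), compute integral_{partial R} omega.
integral_(partial R) omega = 1/2

Stokes: integral_partial_R omega = integral_R d omega with d omega = (∂Q/∂x - ∂P/∂y) dx ∧ dy.
  ∂Q/∂x = 2*y
  ∂P/∂y = x
  integrand = ∂Q/∂x - ∂P/∂y = -x + 2*y.
Integrating over R: integral_0^1 integral_0^1 (-x + 2*y) dx dy = 1/2.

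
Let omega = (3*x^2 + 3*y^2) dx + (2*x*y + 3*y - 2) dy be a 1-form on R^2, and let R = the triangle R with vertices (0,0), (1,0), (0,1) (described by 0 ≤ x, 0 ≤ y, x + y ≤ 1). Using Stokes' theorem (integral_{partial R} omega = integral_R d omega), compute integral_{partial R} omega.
integral_(partial R) omega = -2/3

Stokes: integral_partial_R omega = integral_R d omega with d omega = (∂Q/∂x - ∂P/∂y) dx ∧ dy.
  ∂Q/∂x = 2*y
  ∂P/∂y = 6*y
  integrand = ∂Q/∂x - ∂P/∂y = -4*y.
Integrating over R: integral_0^1 integral_0^{1-x} (-4*y) dy dx = -2/3.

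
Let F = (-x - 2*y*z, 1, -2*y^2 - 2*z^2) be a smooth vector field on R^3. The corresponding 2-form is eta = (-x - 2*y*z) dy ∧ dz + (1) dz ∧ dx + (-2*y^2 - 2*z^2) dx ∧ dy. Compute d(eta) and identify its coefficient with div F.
d(eta) = (-4*z - 1) dx ∧ dy ∧ dz; div F = -4*z - 1

For a 2-form in R^3 of the form above, applying d gives a 3-form with coefficient ∂P/∂x + ∂Q/∂y + ∂R/∂z:
  ∂P/∂x = -1
  ∂Q/∂y = 0
  ∂R/∂z = -4*z
Sum = -4*z - 1, which is exactly div F.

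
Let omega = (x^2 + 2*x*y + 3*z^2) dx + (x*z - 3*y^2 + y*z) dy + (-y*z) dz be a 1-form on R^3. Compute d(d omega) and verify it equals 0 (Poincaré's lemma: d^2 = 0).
d(d omega) = 0

Step 1: d omega = sum_{i<j} (∂f_j/∂x_i - ∂f_i/∂x_j) dx_i ∧ dx_j:
  coeff of dx ∧ dy: -2*x + z
  coeff of dx ∧ dz: -6*z
  coeff of dy ∧ dz: -x - y - z
Step 2: Apply d again to each 2-form coefficient. The only possible 3-form in R^3 is dx ∧ dy ∧ dz, with coefficient
  ∂(coeff of dy∧dz)/∂x - ∂(coeff of dx∧dz)/∂y + ∂(coeff of dx∧dy)/∂z
  = ∂/∂x (-x - y - z) - ∂/∂y (-6*z) + ∂/∂z (-2*x + z).
Each of these terms simplifies to sums of mixed partials that cancel in pairs. The result is 0 (by equality of mixed partials for smooth functions — Schwarz / Clairaut).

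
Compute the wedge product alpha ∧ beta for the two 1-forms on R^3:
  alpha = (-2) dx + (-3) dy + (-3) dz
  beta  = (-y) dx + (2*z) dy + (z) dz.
alpha ∧ beta = (-3*y - 4*z) dx ∧ dy + (-3*y - 2*z) dx ∧ dz + (3*z) dy ∧ dz

Distribute the wedge, using dx_i ∧ dx_j = -dx_j ∧ dx_i and dx_i ∧ dx_i = 0. For each pair (i, j) with i < j, the coefficient of dx_i ∧ dx_j in alpha ∧ beta is (alpha_i * beta_j - alpha_j * beta_i). Collecting: alpha ∧ beta = (-3*y - 4*z) dx ∧ dy + (-3*y - 2*z) dx ∧ dz + (3*z) dy ∧ dz.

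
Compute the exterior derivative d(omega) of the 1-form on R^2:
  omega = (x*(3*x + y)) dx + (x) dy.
d(omega) = (1 - x) dx ∧ dy

For a 1-form omega = sum_i f_i dx_i, the exterior derivative is
  d(omega) = sum_{i < j} (∂f_j/∂x_i - ∂f_i/∂x_j) dx_i ∧ dx_j.
  coefficient of dx ∧ dy: ∂f_2/∂x - ∂f_1/∂y = ∂(x)/∂x - ∂(x*(3*x + y))/∂y = 1 - x
Assembling: d(omega) = (1 - x) dx ∧ dy.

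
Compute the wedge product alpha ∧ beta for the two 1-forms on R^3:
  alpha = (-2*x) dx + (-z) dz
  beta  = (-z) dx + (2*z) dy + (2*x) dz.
alpha ∧ beta = (-4*x*z) dx ∧ dy + (-4*x^2 - z^2) dx ∧ dz + (2*z^2) dy ∧ dz

Distribute the wedge, using dx_i ∧ dx_j = -dx_j ∧ dx_i and dx_i ∧ dx_i = 0. For each pair (i, j) with i < j, the coefficient of dx_i ∧ dx_j in alpha ∧ beta is (alpha_i * beta_j - alpha_j * beta_i). Collecting: alpha ∧ beta = (-4*x*z) dx ∧ dy + (-4*x^2 - z^2) dx ∧ dz + (2*z^2) dy ∧ dz.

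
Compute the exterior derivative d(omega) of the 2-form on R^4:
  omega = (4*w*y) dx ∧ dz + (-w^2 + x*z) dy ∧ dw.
d(omega) = (-4*w) dx ∧ dy ∧ dz + (4*y) dx ∧ dz ∧ dw + (z) dx ∧ dy ∧ dw + (-x) dy ∧ dz ∧ dw

For a 2-form omega = sum_{i<j} g_{ij} dx_i ∧ dx_j, the exterior derivative is
  d(omega) = sum_{i<j} d(g_{ij}) ∧ dx_i ∧ dx_j = sum_{i<j, k} (∂g_{ij}/∂x_k) dx_k ∧ dx_i ∧ dx_j.
Expand each term, using dx_k ∧ dx_i ∧ dx_j = sgn(permutation) dx_{(a)} ∧ dx_{(b)} ∧ dx_{(c)} with (a < b < c) sorted:
  d(4*w*y) includes (∂/∂y)(4*w*y) dy = (4*w) dy, which multiplied by dx ∧ dz gives (-4*w) dx ∧ dy ∧ dz
  d(4*w*y) includes (∂/∂w)(4*w*y) dw = (4*y) dw, which multiplied by dx ∧ dz gives (4*y) dx ∧ dz ∧ dw
  d(-w^2 + x*z) includes (∂/∂x)(-w^2 + x*z) dx = (z) dx, which multiplied by dy ∧ dw gives (z) dx ∧ dy ∧ dw
  d(-w^2 + x*z) includes (∂/∂z)(-w^2 + x*z) dz = (x) dz, which multiplied by dy ∧ dw gives (-x) dy ∧ dz ∧ dw
Collecting like 3-forms: d(omega) = (-4*w) dx ∧ dy ∧ dz + (4*y) dx ∧ dz ∧ dw + (z) dx ∧ dy ∧ dw + (-x) dy ∧ dz ∧ dw.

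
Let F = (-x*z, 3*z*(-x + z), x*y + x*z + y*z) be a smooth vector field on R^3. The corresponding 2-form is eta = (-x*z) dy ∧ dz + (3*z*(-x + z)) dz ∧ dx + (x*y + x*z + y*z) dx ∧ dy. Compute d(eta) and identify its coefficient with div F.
d(eta) = (x + y - z) dx ∧ dy ∧ dz; div F = x + y - z

For a 2-form in R^3 of the form above, applying d gives a 3-form with coefficient ∂P/∂x + ∂Q/∂y + ∂R/∂z:
  ∂P/∂x = -z
  ∂Q/∂y = 0
  ∂R/∂z = x + y
Sum = x + y - z, which is exactly div F.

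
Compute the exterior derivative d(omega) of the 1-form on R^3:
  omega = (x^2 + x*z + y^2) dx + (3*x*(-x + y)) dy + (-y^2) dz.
d(omega) = (-6*x + y) dx ∧ dy + (-x) dx ∧ dz + (-2*y) dy ∧ dz

For a 1-form omega = sum_i f_i dx_i, the exterior derivative is
  d(omega) = sum_{i < j} (∂f_j/∂x_i - ∂f_i/∂x_j) dx_i ∧ dx_j.
  coefficient of dx ∧ dy: ∂f_2/∂x - ∂f_1/∂y = ∂(3*x*(-x + y))/∂x - ∂(x^2 + x*z + y^2)/∂y = -6*x + y
  coefficient of dx ∧ dz: ∂f_3/∂x - ∂f_1/∂z = ∂(-y^2)/∂x - ∂(x^2 + x*z + y^2)/∂z = -x
  coefficient of dy ∧ dz: ∂f_3/∂y - ∂f_2/∂z = ∂(-y^2)/∂y - ∂(3*x*(-x + y))/∂z = -2*y
Assembling: d(omega) = (-6*x + y) dx ∧ dy + (-x) dx ∧ dz + (-2*y) dy ∧ dz.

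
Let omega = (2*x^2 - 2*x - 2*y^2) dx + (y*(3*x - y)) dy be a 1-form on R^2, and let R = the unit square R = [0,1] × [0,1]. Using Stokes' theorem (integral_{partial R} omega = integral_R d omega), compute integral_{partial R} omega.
integral_(partial R) omega = 7/2

Stokes: integral_partial_R omega = integral_R d omega with d omega = (∂Q/∂x - ∂P/∂y) dx ∧ dy.
  ∂Q/∂x = 3*y
  ∂P/∂y = -4*y
  integrand = ∂Q/∂x - ∂P/∂y = 7*y.
Integrating over R: integral_0^1 integral_0^1 (7*y) dx dy = 7/2.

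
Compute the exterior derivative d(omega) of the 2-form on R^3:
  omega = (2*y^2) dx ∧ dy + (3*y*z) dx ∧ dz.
d(omega) = (-3*z) dx ∧ dy ∧ dz

For a 2-form omega = sum_{i<j} g_{ij} dx_i ∧ dx_j, the exterior derivative is
  d(omega) = sum_{i<j} d(g_{ij}) ∧ dx_i ∧ dx_j = sum_{i<j, k} (∂g_{ij}/∂x_k) dx_k ∧ dx_i ∧ dx_j.
Expand each term, using dx_k ∧ dx_i ∧ dx_j = sgn(permutation) dx_{(a)} ∧ dx_{(b)} ∧ dx_{(c)} with (a < b < c) sorted:
  d(3*y*z) includes (∂/∂y)(3*y*z) dy = (3*z) dy, which multiplied by dx ∧ dz gives (-3*z) dx ∧ dy ∧ dz
Collecting like 3-forms: d(omega) = (-3*z) dx ∧ dy ∧ dz.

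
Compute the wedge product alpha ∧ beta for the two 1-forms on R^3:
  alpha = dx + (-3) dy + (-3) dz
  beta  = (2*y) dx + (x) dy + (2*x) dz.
alpha ∧ beta = (x + 6*y) dx ∧ dy + (2*x + 6*y) dx ∧ dz + (-3*x) dy ∧ dz

Distribute the wedge, using dx_i ∧ dx_j = -dx_j ∧ dx_i and dx_i ∧ dx_i = 0. For each pair (i, j) with i < j, the coefficient of dx_i ∧ dx_j in alpha ∧ beta is (alpha_i * beta_j - alpha_j * beta_i). Collecting: alpha ∧ beta = (x + 6*y) dx ∧ dy + (2*x + 6*y) dx ∧ dz + (-3*x) dy ∧ dz.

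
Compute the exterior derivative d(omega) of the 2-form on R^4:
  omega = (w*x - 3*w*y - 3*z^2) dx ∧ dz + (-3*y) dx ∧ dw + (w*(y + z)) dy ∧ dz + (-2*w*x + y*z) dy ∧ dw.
d(omega) = (3*w) dx ∧ dy ∧ dz + (x - 3*y) dx ∧ dz ∧ dw + (3 - 2*w) dx ∧ dy ∧ dw + (z) dy ∧ dz ∧ dw

For a 2-form omega = sum_{i<j} g_{ij} dx_i ∧ dx_j, the exterior derivative is
  d(omega) = sum_{i<j} d(g_{ij}) ∧ dx_i ∧ dx_j = sum_{i<j, k} (∂g_{ij}/∂x_k) dx_k ∧ dx_i ∧ dx_j.
Expand each term, using dx_k ∧ dx_i ∧ dx_j = sgn(permutation) dx_{(a)} ∧ dx_{(b)} ∧ dx_{(c)} with (a < b < c) sorted:
  d(w*x - 3*w*y - 3*z^2) includes (∂/∂y)(w*x - 3*w*y - 3*z^2) dy = (-3*w) dy, which multiplied by dx ∧ dz gives (3*w) dx ∧ dy ∧ dz
  d(w*x - 3*w*y - 3*z^2) includes (∂/∂w)(w*x - 3*w*y - 3*z^2) dw = (x - 3*y) dw, which multiplied by dx ∧ dz gives (x - 3*y) dx ∧ dz ∧ dw
  d(-3*y) includes (∂/∂y)(-3*y) dy = (-3) dy, which multiplied by dx ∧ dw gives (3) dx ∧ dy ∧ dw
  d(w*(y + z)) includes (∂/∂w)(w*(y + z)) dw = (y + z) dw, which multiplied by dy ∧ dz gives (y + z) dy ∧ dz ∧ dw
  d(-2*w*x + y*z) includes (∂/∂x)(-2*w*x + y*z) dx = (-2*w) dx, which multiplied by dy ∧ dw gives (-2*w) dx ∧ dy ∧ dw
  d(-2*w*x + y*z) includes (∂/∂z)(-2*w*x + y*z) dz = (y) dz, which multiplied by dy ∧ dw gives (-y) dy ∧ dz ∧ dw
Collecting like 3-forms: d(omega) = (3*w) dx ∧ dy ∧ dz + (x - 3*y) dx ∧ dz ∧ dw + (3 - 2*w) dx ∧ dy ∧ dw + (z) dy ∧ dz ∧ dw.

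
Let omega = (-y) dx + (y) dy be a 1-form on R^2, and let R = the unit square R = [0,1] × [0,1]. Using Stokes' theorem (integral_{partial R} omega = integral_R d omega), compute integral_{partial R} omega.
integral_(partial R) omega = 1

Stokes: integral_partial_R omega = integral_R d omega with d omega = (∂Q/∂x - ∂P/∂y) dx ∧ dy.
  ∂Q/∂x = 0
  ∂P/∂y = -1
  integrand = ∂Q/∂x - ∂P/∂y = 1.
Integrating over R: integral_0^1 integral_0^1 (1) dx dy = 1.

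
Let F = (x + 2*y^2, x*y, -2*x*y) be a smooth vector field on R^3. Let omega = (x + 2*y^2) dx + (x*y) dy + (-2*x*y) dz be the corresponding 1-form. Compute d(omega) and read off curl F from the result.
d(omega) = (-2*x) dy ∧ dz + (2*y) dz ∧ dx + (-3*y) dx ∧ dy; curl F = (-2*x, 2*y, -3*y)

d omega = sum_{i<j} (∂f_j/∂x_i - ∂f_i/∂x_j) dx_i ∧ dx_j. Under the identification (dy ∧ dz, dz ∧ dx, dx ∧ dy) ↔ (e_x, e_y, e_z), the coefficients are exactly the components of curl F. Compute:
  ∂R/∂y - ∂Q/∂z = (-2*x) - (0) = -2*x
  ∂P/∂z - ∂R/∂x = (0) - (-2*y) = 2*y
  ∂Q/∂x - ∂P/∂y = (y) - (4*y) = -3*y.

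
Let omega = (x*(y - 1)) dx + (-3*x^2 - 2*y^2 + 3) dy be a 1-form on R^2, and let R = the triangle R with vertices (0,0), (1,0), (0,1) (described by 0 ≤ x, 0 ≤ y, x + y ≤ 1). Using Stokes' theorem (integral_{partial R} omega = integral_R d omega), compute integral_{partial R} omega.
integral_(partial R) omega = -7/6

Stokes: integral_partial_R omega = integral_R d omega with d omega = (∂Q/∂x - ∂P/∂y) dx ∧ dy.
  ∂Q/∂x = -6*x
  ∂P/∂y = x
  integrand = ∂Q/∂x - ∂P/∂y = -7*x.
Integrating over R: integral_0^1 integral_0^{1-x} (-7*x) dy dx = -7/6.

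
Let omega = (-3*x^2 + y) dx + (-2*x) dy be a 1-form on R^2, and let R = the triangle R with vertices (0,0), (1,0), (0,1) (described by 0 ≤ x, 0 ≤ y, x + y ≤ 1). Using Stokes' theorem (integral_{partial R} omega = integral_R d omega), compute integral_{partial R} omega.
integral_(partial R) omega = -3/2

Stokes: integral_partial_R omega = integral_R d omega with d omega = (∂Q/∂x - ∂P/∂y) dx ∧ dy.
  ∂Q/∂x = -2
  ∂P/∂y = 1
  integrand = ∂Q/∂x - ∂P/∂y = -3.
Integrating over R: integral_0^1 integral_0^{1-x} (-3) dy dx = -3/2.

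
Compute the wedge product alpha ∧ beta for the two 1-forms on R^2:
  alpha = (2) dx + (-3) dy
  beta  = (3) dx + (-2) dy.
alpha ∧ beta = (5) dx ∧ dy

Distribute the wedge, using dx_i ∧ dx_j = -dx_j ∧ dx_i and dx_i ∧ dx_i = 0. For each pair (i, j) with i < j, the coefficient of dx_i ∧ dx_j in alpha ∧ beta is (alpha_i * beta_j - alpha_j * beta_i). Collecting: alpha ∧ beta = (5) dx ∧ dy.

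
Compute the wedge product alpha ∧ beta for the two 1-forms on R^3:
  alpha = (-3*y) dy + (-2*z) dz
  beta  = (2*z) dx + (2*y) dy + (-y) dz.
alpha ∧ beta = (6*y*z) dx ∧ dy + (y*(3*y + 4*z)) dy ∧ dz + (4*z^2) dx ∧ dz

Distribute the wedge, using dx_i ∧ dx_j = -dx_j ∧ dx_i and dx_i ∧ dx_i = 0. For each pair (i, j) with i < j, the coefficient of dx_i ∧ dx_j in alpha ∧ beta is (alpha_i * beta_j - alpha_j * beta_i). Collecting: alpha ∧ beta = (6*y*z) dx ∧ dy + (y*(3*y + 4*z)) dy ∧ dz + (4*z^2) dx ∧ dz.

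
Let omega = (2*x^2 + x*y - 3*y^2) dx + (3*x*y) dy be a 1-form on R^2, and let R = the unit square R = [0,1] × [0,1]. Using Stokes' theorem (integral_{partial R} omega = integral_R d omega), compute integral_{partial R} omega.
integral_(partial R) omega = 4

Stokes: integral_partial_R omega = integral_R d omega with d omega = (∂Q/∂x - ∂P/∂y) dx ∧ dy.
  ∂Q/∂x = 3*y
  ∂P/∂y = x - 6*y
  integrand = ∂Q/∂x - ∂P/∂y = -x + 9*y.
Integrating over R: integral_0^1 integral_0^1 (-x + 9*y) dx dy = 4.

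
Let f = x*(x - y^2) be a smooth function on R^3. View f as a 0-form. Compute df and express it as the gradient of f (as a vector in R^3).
df = (2*x - y^2) dx + (-2*x*y) dy + (0) dz; grad f = (2*x - y^2, -2*x*y, 0)

For a 0-form f, d f = (∂f/∂x) dx + (∂f/∂y) dy + (∂f/∂z) dz. The components of the vector representation are exactly the entries of grad f in Cartesian coordinates:
  ∂f/∂x = 2*x - y^2
  ∂f/∂y = -2*x*y
  ∂f/∂z = 0.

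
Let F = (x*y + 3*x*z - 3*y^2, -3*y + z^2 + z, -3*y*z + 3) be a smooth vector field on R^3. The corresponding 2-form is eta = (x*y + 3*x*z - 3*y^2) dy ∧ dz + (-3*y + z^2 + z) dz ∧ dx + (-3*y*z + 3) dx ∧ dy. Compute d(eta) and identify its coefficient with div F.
d(eta) = (-2*y + 3*z - 3) dx ∧ dy ∧ dz; div F = -2*y + 3*z - 3

For a 2-form in R^3 of the form above, applying d gives a 3-form with coefficient ∂P/∂x + ∂Q/∂y + ∂R/∂z:
  ∂P/∂x = y + 3*z
  ∂Q/∂y = -3
  ∂R/∂z = -3*y
Sum = -2*y + 3*z - 3, which is exactly div F.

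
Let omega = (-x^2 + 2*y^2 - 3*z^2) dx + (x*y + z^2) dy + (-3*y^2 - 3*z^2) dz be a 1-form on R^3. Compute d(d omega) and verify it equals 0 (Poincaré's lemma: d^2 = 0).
d(d omega) = 0

Step 1: d omega = sum_{i<j} (∂f_j/∂x_i - ∂f_i/∂x_j) dx_i ∧ dx_j:
  coeff of dx ∧ dy: -3*y
  coeff of dx ∧ dz: 6*z
  coeff of dy ∧ dz: -6*y - 2*z
Step 2: Apply d again to each 2-form coefficient. The only possible 3-form in R^3 is dx ∧ dy ∧ dz, with coefficient
  ∂(coeff of dy∧dz)/∂x - ∂(coeff of dx∧dz)/∂y + ∂(coeff of dx∧dy)/∂z
  = ∂/∂x (-6*y - 2*z) - ∂/∂y (6*z) + ∂/∂z (-3*y).
Each of these terms simplifies to sums of mixed partials that cancel in pairs. The result is 0 (by equality of mixed partials for smooth functions — Schwarz / Clairaut).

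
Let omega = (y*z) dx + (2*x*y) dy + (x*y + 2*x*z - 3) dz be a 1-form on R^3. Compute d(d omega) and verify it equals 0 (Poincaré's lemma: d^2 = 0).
d(d omega) = 0

Step 1: d omega = sum_{i<j} (∂f_j/∂x_i - ∂f_i/∂x_j) dx_i ∧ dx_j:
  coeff of dx ∧ dy: 2*y - z
  coeff of dx ∧ dz: 2*z
  coeff of dy ∧ dz: x
Step 2: Apply d again to each 2-form coefficient. The only possible 3-form in R^3 is dx ∧ dy ∧ dz, with coefficient
  ∂(coeff of dy∧dz)/∂x - ∂(coeff of dx∧dz)/∂y + ∂(coeff of dx∧dy)/∂z
  = ∂/∂x (x) - ∂/∂y (2*z) + ∂/∂z (2*y - z).
Each of these terms simplifies to sums of mixed partials that cancel in pairs. The result is 0 (by equality of mixed partials for smooth functions — Schwarz / Clairaut).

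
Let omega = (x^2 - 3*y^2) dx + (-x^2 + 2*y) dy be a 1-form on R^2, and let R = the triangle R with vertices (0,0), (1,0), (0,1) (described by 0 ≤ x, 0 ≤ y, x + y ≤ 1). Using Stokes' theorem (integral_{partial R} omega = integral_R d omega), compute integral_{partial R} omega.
integral_(partial R) omega = 2/3

Stokes: integral_partial_R omega = integral_R d omega with d omega = (∂Q/∂x - ∂P/∂y) dx ∧ dy.
  ∂Q/∂x = -2*x
  ∂P/∂y = -6*y
  integrand = ∂Q/∂x - ∂P/∂y = -2*x + 6*y.
Integrating over R: integral_0^1 integral_0^{1-x} (-2*x + 6*y) dy dx = 2/3.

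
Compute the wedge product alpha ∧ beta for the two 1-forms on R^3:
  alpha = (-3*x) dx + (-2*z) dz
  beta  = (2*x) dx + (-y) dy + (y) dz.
alpha ∧ beta = (3*x*y) dx ∧ dy + (x*(-3*y + 4*z)) dx ∧ dz + (-2*y*z) dy ∧ dz

Distribute the wedge, using dx_i ∧ dx_j = -dx_j ∧ dx_i and dx_i ∧ dx_i = 0. For each pair (i, j) with i < j, the coefficient of dx_i ∧ dx_j in alpha ∧ beta is (alpha_i * beta_j - alpha_j * beta_i). Collecting: alpha ∧ beta = (3*x*y) dx ∧ dy + (x*(-3*y + 4*z)) dx ∧ dz + (-2*y*z) dy ∧ dz.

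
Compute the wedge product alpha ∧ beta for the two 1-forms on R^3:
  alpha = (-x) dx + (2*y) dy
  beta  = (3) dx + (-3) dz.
alpha ∧ beta = (3*x) dx ∧ dz + (-6*y) dx ∧ dy + (-6*y) dy ∧ dz

Distribute the wedge, using dx_i ∧ dx_j = -dx_j ∧ dx_i and dx_i ∧ dx_i = 0. For each pair (i, j) with i < j, the coefficient of dx_i ∧ dx_j in alpha ∧ beta is (alpha_i * beta_j - alpha_j * beta_i). Collecting: alpha ∧ beta = (3*x) dx ∧ dz + (-6*y) dx ∧ dy + (-6*y) dy ∧ dz.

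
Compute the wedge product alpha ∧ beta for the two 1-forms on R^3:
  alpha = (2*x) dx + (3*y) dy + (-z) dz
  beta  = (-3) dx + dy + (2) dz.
alpha ∧ beta = (2*x + 9*y) dx ∧ dy + (4*x - 3*z) dx ∧ dz + (6*y + z) dy ∧ dz

Distribute the wedge, using dx_i ∧ dx_j = -dx_j ∧ dx_i and dx_i ∧ dx_i = 0. For each pair (i, j) with i < j, the coefficient of dx_i ∧ dx_j in alpha ∧ beta is (alpha_i * beta_j - alpha_j * beta_i). Collecting: alpha ∧ beta = (2*x + 9*y) dx ∧ dy + (4*x - 3*z) dx ∧ dz + (6*y + z) dy ∧ dz.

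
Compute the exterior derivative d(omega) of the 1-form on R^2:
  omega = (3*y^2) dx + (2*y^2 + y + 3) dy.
d(omega) = (-6*y) dx ∧ dy

For a 1-form omega = sum_i f_i dx_i, the exterior derivative is
  d(omega) = sum_{i < j} (∂f_j/∂x_i - ∂f_i/∂x_j) dx_i ∧ dx_j.
  coefficient of dx ∧ dy: ∂f_2/∂x - ∂f_1/∂y = ∂(2*y^2 + y + 3)/∂x - ∂(3*y^2)/∂y = -6*y
Assembling: d(omega) = (-6*y) dx ∧ dy.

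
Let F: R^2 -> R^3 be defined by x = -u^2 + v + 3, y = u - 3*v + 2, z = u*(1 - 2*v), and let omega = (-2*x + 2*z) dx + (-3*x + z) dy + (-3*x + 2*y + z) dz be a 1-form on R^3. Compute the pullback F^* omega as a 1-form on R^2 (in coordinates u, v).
F^* omega = (-4*u^3 + 2*u^2*v + 2*u^2 + 4*u*v^2 - 6*u*v + 16*u + 18*v^2 - 2*v - 14) du + (-6*u^3 + 4*u^2*v - 13*u^2 + 20*u*v + 9*u + 7*v + 21) dv

Using F^*(f dg) = (f ∘ F) d(g ∘ F), substitute each coordinate x_i by F_i(u, v) in f_i, and replace dx_i by d F_i = (∂F_i/∂u) du + (∂F_i/∂v) dv.
  For the x component: f_1(F) = 2*u^2 - 4*u*v + 2*u - 2*v - 6; d F_1 = (-2*u) du + (1) dv
  For the y component: f_2(F) = 3*u^2 - 2*u*v + u - 3*v - 9; d F_2 = (1) du + (-3) dv
  For the z component: f_3(F) = 3*u^2 - 2*u*v + 3*u - 9*v - 5; d F_3 = (1 - 2*v) du + (-2*u) dv
Combining and collecting du, dv coefficients:
  coeff of du: -4*u^3 + 2*u^2*v + 2*u^2 + 4*u*v^2 - 6*u*v + 16*u + 18*v^2 - 2*v - 14
  coeff of dv: -6*u^3 + 4*u^2*v - 13*u^2 + 20*u*v + 9*u + 7*v + 21
F^* omega = (-4*u^3 + 2*u^2*v + 2*u^2 + 4*u*v^2 - 6*u*v + 16*u + 18*v^2 - 2*v - 14) du + (-6*u^3 + 4*u^2*v - 13*u^2 + 20*u*v + 9*u + 7*v + 21) dv.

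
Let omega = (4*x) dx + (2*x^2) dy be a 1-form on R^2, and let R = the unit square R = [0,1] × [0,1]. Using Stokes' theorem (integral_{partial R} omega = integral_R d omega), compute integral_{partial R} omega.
integral_(partial R) omega = 2

Stokes: integral_partial_R omega = integral_R d omega with d omega = (∂Q/∂x - ∂P/∂y) dx ∧ dy.
  ∂Q/∂x = 4*x
  ∂P/∂y = 0
  integrand = ∂Q/∂x - ∂P/∂y = 4*x.
Integrating over R: integral_0^1 integral_0^1 (4*x) dx dy = 2.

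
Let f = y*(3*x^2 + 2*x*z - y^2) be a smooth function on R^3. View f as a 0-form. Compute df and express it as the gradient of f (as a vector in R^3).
df = (2*y*(3*x + z)) dx + (3*x^2 + 2*x*z - 3*y^2) dy + (2*x*y) dz; grad f = (2*y*(3*x + z), 3*x^2 + 2*x*z - 3*y^2, 2*x*y)

For a 0-form f, d f = (∂f/∂x) dx + (∂f/∂y) dy + (∂f/∂z) dz. The components of the vector representation are exactly the entries of grad f in Cartesian coordinates:
  ∂f/∂x = 2*y*(3*x + z)
  ∂f/∂y = 3*x^2 + 2*x*z - 3*y^2
  ∂f/∂z = 2*x*y.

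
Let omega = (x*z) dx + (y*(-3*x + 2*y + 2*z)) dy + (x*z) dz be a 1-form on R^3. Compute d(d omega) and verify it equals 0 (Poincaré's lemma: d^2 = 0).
d(d omega) = 0

Step 1: d omega = sum_{i<j} (∂f_j/∂x_i - ∂f_i/∂x_j) dx_i ∧ dx_j:
  coeff of dx ∧ dy: -3*y
  coeff of dx ∧ dz: -x + z
  coeff of dy ∧ dz: -2*y
Step 2: Apply d again to each 2-form coefficient. The only possible 3-form in R^3 is dx ∧ dy ∧ dz, with coefficient
  ∂(coeff of dy∧dz)/∂x - ∂(coeff of dx∧dz)/∂y + ∂(coeff of dx∧dy)/∂z
  = ∂/∂x (-2*y) - ∂/∂y (-x + z) + ∂/∂z (-3*y).
Each of these terms simplifies to sums of mixed partials that cancel in pairs. The result is 0 (by equality of mixed partials for smooth functions — Schwarz / Clairaut).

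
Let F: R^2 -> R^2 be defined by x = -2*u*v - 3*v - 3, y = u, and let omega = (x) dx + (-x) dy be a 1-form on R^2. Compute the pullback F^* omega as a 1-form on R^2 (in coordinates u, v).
F^* omega = (4*u*v^2 + 2*u*v + 6*v^2 + 9*v + 3) du + (4*u^2*v + 12*u*v + 6*u + 9*v + 9) dv

Using F^*(f dg) = (f ∘ F) d(g ∘ F), substitute each coordinate x_i by F_i(u, v) in f_i, and replace dx_i by d F_i = (∂F_i/∂u) du + (∂F_i/∂v) dv.
  For the x component: f_1(F) = -2*u*v - 3*v - 3; d F_1 = (-2*v) du + (-2*u - 3) dv
  For the y component: f_2(F) = 2*u*v + 3*v + 3; d F_2 = (1) du + (0) dv
Combining and collecting du, dv coefficients:
  coeff of du: 4*u*v^2 + 2*u*v + 6*v^2 + 9*v + 3
  coeff of dv: 4*u^2*v + 12*u*v + 6*u + 9*v + 9
F^* omega = (4*u*v^2 + 2*u*v + 6*v^2 + 9*v + 3) du + (4*u^2*v + 12*u*v + 6*u + 9*v + 9) dv.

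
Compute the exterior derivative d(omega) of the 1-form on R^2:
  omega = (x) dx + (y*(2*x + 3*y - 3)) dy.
d(omega) = (2*y) dx ∧ dy

For a 1-form omega = sum_i f_i dx_i, the exterior derivative is
  d(omega) = sum_{i < j} (∂f_j/∂x_i - ∂f_i/∂x_j) dx_i ∧ dx_j.
  coefficient of dx ∧ dy: ∂f_2/∂x - ∂f_1/∂y = ∂(y*(2*x + 3*y - 3))/∂x - ∂(x)/∂y = 2*y
Assembling: d(omega) = (2*y) dx ∧ dy.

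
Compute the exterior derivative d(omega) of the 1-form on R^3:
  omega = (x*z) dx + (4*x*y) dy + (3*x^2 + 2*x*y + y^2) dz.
d(omega) = (4*y) dx ∧ dy + (5*x + 2*y) dx ∧ dz + (2*x + 2*y) dy ∧ dz

For a 1-form omega = sum_i f_i dx_i, the exterior derivative is
  d(omega) = sum_{i < j} (∂f_j/∂x_i - ∂f_i/∂x_j) dx_i ∧ dx_j.
  coefficient of dx ∧ dy: ∂f_2/∂x - ∂f_1/∂y = ∂(4*x*y)/∂x - ∂(x*z)/∂y = 4*y
  coefficient of dx ∧ dz: ∂f_3/∂x - ∂f_1/∂z = ∂(3*x^2 + 2*x*y + y^2)/∂x - ∂(x*z)/∂z = 5*x + 2*y
  coefficient of dy ∧ dz: ∂f_3/∂y - ∂f_2/∂z = ∂(3*x^2 + 2*x*y + y^2)/∂y - ∂(4*x*y)/∂z = 2*x + 2*y
Assembling: d(omega) = (4*y) dx ∧ dy + (5*x + 2*y) dx ∧ dz + (2*x + 2*y) dy ∧ dz.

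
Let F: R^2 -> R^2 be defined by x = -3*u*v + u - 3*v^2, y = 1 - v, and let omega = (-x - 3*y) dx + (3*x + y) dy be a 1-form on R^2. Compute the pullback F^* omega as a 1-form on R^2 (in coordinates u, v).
F^* omega = (-9*u*v^2 + 6*u*v - u - 9*v^3 - 6*v^2 + 12*v - 3) du + (-9*u^2*v + 3*u^2 - 27*u*v^2 + 6*u*v + 6*u - 18*v^3 - 9*v^2 + 19*v - 1) dv

Using F^*(f dg) = (f ∘ F) d(g ∘ F), substitute each coordinate x_i by F_i(u, v) in f_i, and replace dx_i by d F_i = (∂F_i/∂u) du + (∂F_i/∂v) dv.
  For the x component: f_1(F) = 3*u*v - u + 3*v^2 + 3*v - 3; d F_1 = (1 - 3*v) du + (-3*u - 6*v) dv
  For the y component: f_2(F) = -9*u*v + 3*u - 9*v^2 - v + 1; d F_2 = (0) du + (-1) dv
Combining and collecting du, dv coefficients:
  coeff of du: -9*u*v^2 + 6*u*v - u - 9*v^3 - 6*v^2 + 12*v - 3
  coeff of dv: -9*u^2*v + 3*u^2 - 27*u*v^2 + 6*u*v + 6*u - 18*v^3 - 9*v^2 + 19*v - 1
F^* omega = (-9*u*v^2 + 6*u*v - u - 9*v^3 - 6*v^2 + 12*v - 3) du + (-9*u^2*v + 3*u^2 - 27*u*v^2 + 6*u*v + 6*u - 18*v^3 - 9*v^2 + 19*v - 1) dv.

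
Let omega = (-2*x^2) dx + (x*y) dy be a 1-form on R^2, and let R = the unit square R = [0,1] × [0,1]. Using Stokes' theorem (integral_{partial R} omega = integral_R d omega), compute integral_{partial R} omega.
integral_(partial R) omega = 1/2

Stokes: integral_partial_R omega = integral_R d omega with d omega = (∂Q/∂x - ∂P/∂y) dx ∧ dy.
  ∂Q/∂x = y
  ∂P/∂y = 0
  integrand = ∂Q/∂x - ∂P/∂y = y.
Integrating over R: integral_0^1 integral_0^1 (y) dx dy = 1/2.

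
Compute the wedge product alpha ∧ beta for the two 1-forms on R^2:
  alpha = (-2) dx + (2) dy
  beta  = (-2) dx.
alpha ∧ beta = (4) dx ∧ dy

Distribute the wedge, using dx_i ∧ dx_j = -dx_j ∧ dx_i and dx_i ∧ dx_i = 0. For each pair (i, j) with i < j, the coefficient of dx_i ∧ dx_j in alpha ∧ beta is (alpha_i * beta_j - alpha_j * beta_i). Collecting: alpha ∧ beta = (4) dx ∧ dy.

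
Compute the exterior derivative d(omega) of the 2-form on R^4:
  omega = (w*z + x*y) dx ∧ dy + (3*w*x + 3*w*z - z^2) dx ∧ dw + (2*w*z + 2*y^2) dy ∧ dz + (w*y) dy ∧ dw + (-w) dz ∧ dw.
d(omega) = (w) dx ∧ dy ∧ dz + (z) dx ∧ dy ∧ dw + (-3*w + 2*z) dx ∧ dz ∧ dw + (2*z) dy ∧ dz ∧ dw

For a 2-form omega = sum_{i<j} g_{ij} dx_i ∧ dx_j, the exterior derivative is
  d(omega) = sum_{i<j} d(g_{ij}) ∧ dx_i ∧ dx_j = sum_{i<j, k} (∂g_{ij}/∂x_k) dx_k ∧ dx_i ∧ dx_j.
Expand each term, using dx_k ∧ dx_i ∧ dx_j = sgn(permutation) dx_{(a)} ∧ dx_{(b)} ∧ dx_{(c)} with (a < b < c) sorted:
  d(w*z + x*y) includes (∂/∂z)(w*z + x*y) dz = (w) dz, which multiplied by dx ∧ dy gives (w) dx ∧ dy ∧ dz
  d(w*z + x*y) includes (∂/∂w)(w*z + x*y) dw = (z) dw, which multiplied by dx ∧ dy gives (z) dx ∧ dy ∧ dw
  d(3*w*x + 3*w*z - z^2) includes (∂/∂z)(3*w*x + 3*w*z - z^2) dz = (3*w - 2*z) dz, which multiplied by dx ∧ dw gives (-3*w + 2*z) dx ∧ dz ∧ dw
  d(2*w*z + 2*y^2) includes (∂/∂w)(2*w*z + 2*y^2) dw = (2*z) dw, which multiplied by dy ∧ dz gives (2*z) dy ∧ dz ∧ dw
Collecting like 3-forms: d(omega) = (w) dx ∧ dy ∧ dz + (z) dx ∧ dy ∧ dw + (-3*w + 2*z) dx ∧ dz ∧ dw + (2*z) dy ∧ dz ∧ dw.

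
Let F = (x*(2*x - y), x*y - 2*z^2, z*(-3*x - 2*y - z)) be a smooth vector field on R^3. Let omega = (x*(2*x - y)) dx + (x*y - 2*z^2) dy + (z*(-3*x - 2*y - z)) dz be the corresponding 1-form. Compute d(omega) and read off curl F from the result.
d(omega) = (2*z) dy ∧ dz + (3*z) dz ∧ dx + (x + y) dx ∧ dy; curl F = (2*z, 3*z, x + y)

d omega = sum_{i<j} (∂f_j/∂x_i - ∂f_i/∂x_j) dx_i ∧ dx_j. Under the identification (dy ∧ dz, dz ∧ dx, dx ∧ dy) ↔ (e_x, e_y, e_z), the coefficients are exactly the components of curl F. Compute:
  ∂R/∂y - ∂Q/∂z = (-2*z) - (-4*z) = 2*z
  ∂P/∂z - ∂R/∂x = (0) - (-3*z) = 3*z
  ∂Q/∂x - ∂P/∂y = (y) - (-x) = x + y.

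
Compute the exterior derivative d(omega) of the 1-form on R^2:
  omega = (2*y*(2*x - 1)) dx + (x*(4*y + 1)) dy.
d(omega) = (-4*x + 4*y + 3) dx ∧ dy

For a 1-form omega = sum_i f_i dx_i, the exterior derivative is
  d(omega) = sum_{i < j} (∂f_j/∂x_i - ∂f_i/∂x_j) dx_i ∧ dx_j.
  coefficient of dx ∧ dy: ∂f_2/∂x - ∂f_1/∂y = ∂(x*(4*y + 1))/∂x - ∂(2*y*(2*x - 1))/∂y = -4*x + 4*y + 3
Assembling: d(omega) = (-4*x + 4*y + 3) dx ∧ dy.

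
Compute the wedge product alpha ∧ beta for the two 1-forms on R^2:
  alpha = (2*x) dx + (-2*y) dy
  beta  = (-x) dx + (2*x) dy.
alpha ∧ beta = (2*x*(2*x - y)) dx ∧ dy

Distribute the wedge, using dx_i ∧ dx_j = -dx_j ∧ dx_i and dx_i ∧ dx_i = 0. For each pair (i, j) with i < j, the coefficient of dx_i ∧ dx_j in alpha ∧ beta is (alpha_i * beta_j - alpha_j * beta_i). Collecting: alpha ∧ beta = (2*x*(2*x - y)) dx ∧ dy.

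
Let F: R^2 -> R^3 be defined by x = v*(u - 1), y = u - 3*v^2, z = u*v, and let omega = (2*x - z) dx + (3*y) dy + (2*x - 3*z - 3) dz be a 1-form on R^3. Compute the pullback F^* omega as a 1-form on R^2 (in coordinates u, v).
F^* omega = (3*u - 13*v^2 - 3*v) du + (-23*u*v - 3*u + 54*v^3 + 2*v) dv

Using F^*(f dg) = (f ∘ F) d(g ∘ F), substitute each coordinate x_i by F_i(u, v) in f_i, and replace dx_i by d F_i = (∂F_i/∂u) du + (∂F_i/∂v) dv.
  For the x component: f_1(F) = v*(u - 2); d F_1 = (v) du + (u - 1) dv
  For the y component: f_2(F) = 3*u - 9*v^2; d F_2 = (1) du + (-6*v) dv
  For the z component: f_3(F) = -u*v - 2*v - 3; d F_3 = (v) du + (u) dv
Combining and collecting du, dv coefficients:
  coeff of du: 3*u - 13*v^2 - 3*v
  coeff of dv: -23*u*v - 3*u + 54*v^3 + 2*v
F^* omega = (3*u - 13*v^2 - 3*v) du + (-23*u*v - 3*u + 54*v^3 + 2*v) dv.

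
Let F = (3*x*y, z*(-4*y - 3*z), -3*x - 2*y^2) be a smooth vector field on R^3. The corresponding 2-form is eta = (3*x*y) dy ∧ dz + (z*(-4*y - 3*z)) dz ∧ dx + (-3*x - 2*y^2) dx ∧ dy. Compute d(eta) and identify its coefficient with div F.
d(eta) = (3*y - 4*z) dx ∧ dy ∧ dz; div F = 3*y - 4*z

For a 2-form in R^3 of the form above, applying d gives a 3-form with coefficient ∂P/∂x + ∂Q/∂y + ∂R/∂z:
  ∂P/∂x = 3*y
  ∂Q/∂y = -4*z
  ∂R/∂z = 0
Sum = 3*y - 4*z, which is exactly div F.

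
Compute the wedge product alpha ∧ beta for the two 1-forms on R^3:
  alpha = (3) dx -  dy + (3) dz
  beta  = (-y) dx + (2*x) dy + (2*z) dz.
alpha ∧ beta = (6*x - y) dx ∧ dy + (3*y + 6*z) dx ∧ dz + (-6*x - 2*z) dy ∧ dz

Distribute the wedge, using dx_i ∧ dx_j = -dx_j ∧ dx_i and dx_i ∧ dx_i = 0. For each pair (i, j) with i < j, the coefficient of dx_i ∧ dx_j in alpha ∧ beta is (alpha_i * beta_j - alpha_j * beta_i). Collecting: alpha ∧ beta = (6*x - y) dx ∧ dy + (3*y + 6*z) dx ∧ dz + (-6*x - 2*z) dy ∧ dz.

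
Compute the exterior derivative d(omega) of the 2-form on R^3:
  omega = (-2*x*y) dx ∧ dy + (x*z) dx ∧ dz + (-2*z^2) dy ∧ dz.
d(omega) = 0

For a 2-form omega = sum_{i<j} g_{ij} dx_i ∧ dx_j, the exterior derivative is
  d(omega) = sum_{i<j} d(g_{ij}) ∧ dx_i ∧ dx_j = sum_{i<j, k} (∂g_{ij}/∂x_k) dx_k ∧ dx_i ∧ dx_j.
Expand each term, using dx_k ∧ dx_i ∧ dx_j = sgn(permutation) dx_{(a)} ∧ dx_{(b)} ∧ dx_{(c)} with (a < b < c) sorted:

Collecting like 3-forms: d(omega) = 0.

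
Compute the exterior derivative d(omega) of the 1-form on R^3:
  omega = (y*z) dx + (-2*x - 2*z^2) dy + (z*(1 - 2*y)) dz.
d(omega) = (-z - 2) dx ∧ dy + (-y) dx ∧ dz + (2*z) dy ∧ dz

For a 1-form omega = sum_i f_i dx_i, the exterior derivative is
  d(omega) = sum_{i < j} (∂f_j/∂x_i - ∂f_i/∂x_j) dx_i ∧ dx_j.
  coefficient of dx ∧ dy: ∂f_2/∂x - ∂f_1/∂y = ∂(-2*x - 2*z^2)/∂x - ∂(y*z)/∂y = -z - 2
  coefficient of dx ∧ dz: ∂f_3/∂x - ∂f_1/∂z = ∂(z*(1 - 2*y))/∂x - ∂(y*z)/∂z = -y
  coefficient of dy ∧ dz: ∂f_3/∂y - ∂f_2/∂z = ∂(z*(1 - 2*y))/∂y - ∂(-2*x - 2*z^2)/∂z = 2*z
Assembling: d(omega) = (-z - 2) dx ∧ dy + (-y) dx ∧ dz + (2*z) dy ∧ dz.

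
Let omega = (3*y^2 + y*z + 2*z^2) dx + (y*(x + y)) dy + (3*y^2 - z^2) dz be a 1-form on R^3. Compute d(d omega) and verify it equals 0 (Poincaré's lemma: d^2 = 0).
d(d omega) = 0

Step 1: d omega = sum_{i<j} (∂f_j/∂x_i - ∂f_i/∂x_j) dx_i ∧ dx_j:
  coeff of dx ∧ dy: -5*y - z
  coeff of dx ∧ dz: -y - 4*z
  coeff of dy ∧ dz: 6*y
Step 2: Apply d again to each 2-form coefficient. The only possible 3-form in R^3 is dx ∧ dy ∧ dz, with coefficient
  ∂(coeff of dy∧dz)/∂x - ∂(coeff of dx∧dz)/∂y + ∂(coeff of dx∧dy)/∂z
  = ∂/∂x (6*y) - ∂/∂y (-y - 4*z) + ∂/∂z (-5*y - z).
Each of these terms simplifies to sums of mixed partials that cancel in pairs. The result is 0 (by equality of mixed partials for smooth functions — Schwarz / Clairaut).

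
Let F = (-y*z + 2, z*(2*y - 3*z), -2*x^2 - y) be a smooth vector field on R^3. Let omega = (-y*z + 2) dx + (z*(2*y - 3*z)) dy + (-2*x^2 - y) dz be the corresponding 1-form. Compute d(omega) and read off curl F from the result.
d(omega) = (-2*y + 6*z - 1) dy ∧ dz + (4*x - y) dz ∧ dx + (z) dx ∧ dy; curl F = (-2*y + 6*z - 1, 4*x - y, z)

d omega = sum_{i<j} (∂f_j/∂x_i - ∂f_i/∂x_j) dx_i ∧ dx_j. Under the identification (dy ∧ dz, dz ∧ dx, dx ∧ dy) ↔ (e_x, e_y, e_z), the coefficients are exactly the components of curl F. Compute:
  ∂R/∂y - ∂Q/∂z = (-1) - (2*y - 6*z) = -2*y + 6*z - 1
  ∂P/∂z - ∂R/∂x = (-y) - (-4*x) = 4*x - y
  ∂Q/∂x - ∂P/∂y = (0) - (-z) = z.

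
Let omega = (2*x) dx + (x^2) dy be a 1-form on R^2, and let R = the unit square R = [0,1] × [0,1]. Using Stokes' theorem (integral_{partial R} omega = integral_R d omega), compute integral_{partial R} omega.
integral_(partial R) omega = 1

Stokes: integral_partial_R omega = integral_R d omega with d omega = (∂Q/∂x - ∂P/∂y) dx ∧ dy.
  ∂Q/∂x = 2*x
  ∂P/∂y = 0
  integrand = ∂Q/∂x - ∂P/∂y = 2*x.
Integrating over R: integral_0^1 integral_0^1 (2*x) dx dy = 1.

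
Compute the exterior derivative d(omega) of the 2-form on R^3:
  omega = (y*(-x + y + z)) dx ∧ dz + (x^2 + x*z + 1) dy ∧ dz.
d(omega) = (3*x - 2*y) dx ∧ dy ∧ dz

For a 2-form omega = sum_{i<j} g_{ij} dx_i ∧ dx_j, the exterior derivative is
  d(omega) = sum_{i<j} d(g_{ij}) ∧ dx_i ∧ dx_j = sum_{i<j, k} (∂g_{ij}/∂x_k) dx_k ∧ dx_i ∧ dx_j.
Expand each term, using dx_k ∧ dx_i ∧ dx_j = sgn(permutation) dx_{(a)} ∧ dx_{(b)} ∧ dx_{(c)} with (a < b < c) sorted:
  d(y*(-x + y + z)) includes (∂/∂y)(y*(-x + y + z)) dy = (-x + 2*y + z) dy, which multiplied by dx ∧ dz gives (x - 2*y - z) dx ∧ dy ∧ dz
  d(x^2 + x*z + 1) includes (∂/∂x)(x^2 + x*z + 1) dx = (2*x + z) dx, which multiplied by dy ∧ dz gives (2*x + z) dx ∧ dy ∧ dz
Collecting like 3-forms: d(omega) = (3*x - 2*y) dx ∧ dy ∧ dz.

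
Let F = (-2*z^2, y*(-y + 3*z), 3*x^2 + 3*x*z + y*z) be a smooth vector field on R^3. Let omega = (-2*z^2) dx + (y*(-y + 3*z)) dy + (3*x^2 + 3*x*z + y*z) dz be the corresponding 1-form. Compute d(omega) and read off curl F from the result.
d(omega) = (-3*y + z) dy ∧ dz + (-6*x - 7*z) dz ∧ dx + (0) dx ∧ dy; curl F = (-3*y + z, -6*x - 7*z, 0)

d omega = sum_{i<j} (∂f_j/∂x_i - ∂f_i/∂x_j) dx_i ∧ dx_j. Under the identification (dy ∧ dz, dz ∧ dx, dx ∧ dy) ↔ (e_x, e_y, e_z), the coefficients are exactly the components of curl F. Compute:
  ∂R/∂y - ∂Q/∂z = (z) - (3*y) = -3*y + z
  ∂P/∂z - ∂R/∂x = (-4*z) - (6*x + 3*z) = -6*x - 7*z
  ∂Q/∂x - ∂P/∂y = (0) - (0) = 0.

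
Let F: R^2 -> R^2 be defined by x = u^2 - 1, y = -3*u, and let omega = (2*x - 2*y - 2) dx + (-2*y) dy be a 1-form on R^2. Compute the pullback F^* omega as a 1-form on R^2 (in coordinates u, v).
F^* omega = (2*u*(2*u^2 + 6*u - 13)) du

Using F^*(f dg) = (f ∘ F) d(g ∘ F), substitute each coordinate x_i by F_i(u, v) in f_i, and replace dx_i by d F_i = (∂F_i/∂u) du + (∂F_i/∂v) dv.
  For the x component: f_1(F) = 2*u^2 + 6*u - 4; d F_1 = (2*u) du + (0) dv
  For the y component: f_2(F) = 6*u; d F_2 = (-3) du + (0) dv
Combining and collecting du, dv coefficients:
  coeff of du: 2*u*(2*u^2 + 6*u - 13)
  coeff of dv: 0
F^* omega = (2*u*(2*u^2 + 6*u - 13)) du.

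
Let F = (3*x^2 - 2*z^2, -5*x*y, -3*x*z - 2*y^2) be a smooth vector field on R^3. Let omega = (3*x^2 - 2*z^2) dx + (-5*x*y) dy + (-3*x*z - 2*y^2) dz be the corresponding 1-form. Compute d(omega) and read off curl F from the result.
d(omega) = (-4*y) dy ∧ dz + (-z) dz ∧ dx + (-5*y) dx ∧ dy; curl F = (-4*y, -z, -5*y)

d omega = sum_{i<j} (∂f_j/∂x_i - ∂f_i/∂x_j) dx_i ∧ dx_j. Under the identification (dy ∧ dz, dz ∧ dx, dx ∧ dy) ↔ (e_x, e_y, e_z), the coefficients are exactly the components of curl F. Compute:
  ∂R/∂y - ∂Q/∂z = (-4*y) - (0) = -4*y
  ∂P/∂z - ∂R/∂x = (-4*z) - (-3*z) = -z
  ∂Q/∂x - ∂P/∂y = (-5*y) - (0) = -5*y.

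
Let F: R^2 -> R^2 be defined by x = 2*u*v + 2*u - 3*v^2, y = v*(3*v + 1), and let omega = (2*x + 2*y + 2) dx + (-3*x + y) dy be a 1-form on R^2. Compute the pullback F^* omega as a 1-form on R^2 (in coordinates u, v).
F^* omega = (8*u*v^2 + 16*u*v + 8*u + 4*v^2 + 8*v + 4) du + (8*u^2*v + 8*u^2 - 60*u*v^2 - 62*u*v - 2*u + 72*v^3 + 6*v^2 - 11*v) dv

Using F^*(f dg) = (f ∘ F) d(g ∘ F), substitute each coordinate x_i by F_i(u, v) in f_i, and replace dx_i by d F_i = (∂F_i/∂u) du + (∂F_i/∂v) dv.
  For the x component: f_1(F) = 4*u*v + 4*u + 2*v + 2; d F_1 = (2*v + 2) du + (2*u - 6*v) dv
  For the y component: f_2(F) = -6*u*v - 6*u + 12*v^2 + v; d F_2 = (0) du + (6*v + 1) dv
Combining and collecting du, dv coefficients:
  coeff of du: 8*u*v^2 + 16*u*v + 8*u + 4*v^2 + 8*v + 4
  coeff of dv: 8*u^2*v + 8*u^2 - 60*u*v^2 - 62*u*v - 2*u + 72*v^3 + 6*v^2 - 11*v
F^* omega = (8*u*v^2 + 16*u*v + 8*u + 4*v^2 + 8*v + 4) du + (8*u^2*v + 8*u^2 - 60*u*v^2 - 62*u*v - 2*u + 72*v^3 + 6*v^2 - 11*v) dv.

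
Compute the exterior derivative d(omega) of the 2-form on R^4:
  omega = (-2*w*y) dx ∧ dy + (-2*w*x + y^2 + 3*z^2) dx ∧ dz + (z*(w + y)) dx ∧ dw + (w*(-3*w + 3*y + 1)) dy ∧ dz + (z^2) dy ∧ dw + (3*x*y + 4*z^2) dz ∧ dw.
d(omega) = (-2*y - z) dx ∧ dy ∧ dw + (-2*y) dx ∧ dy ∧ dz + (-w - 2*x + 2*y) dx ∧ dz ∧ dw + (-6*w + 3*x + 3*y - 2*z + 1) dy ∧ dz ∧ dw

For a 2-form omega = sum_{i<j} g_{ij} dx_i ∧ dx_j, the exterior derivative is
  d(omega) = sum_{i<j} d(g_{ij}) ∧ dx_i ∧ dx_j = sum_{i<j, k} (∂g_{ij}/∂x_k) dx_k ∧ dx_i ∧ dx_j.
Expand each term, using dx_k ∧ dx_i ∧ dx_j = sgn(permutation) dx_{(a)} ∧ dx_{(b)} ∧ dx_{(c)} with (a < b < c) sorted:
  d(-2*w*y) includes (∂/∂w)(-2*w*y) dw = (-2*y) dw, which multiplied by dx ∧ dy gives (-2*y) dx ∧ dy ∧ dw
  d(-2*w*x + y^2 + 3*z^2) includes (∂/∂y)(-2*w*x + y^2 + 3*z^2) dy = (2*y) dy, which multiplied by dx ∧ dz gives (-2*y) dx ∧ dy ∧ dz
  d(-2*w*x + y^2 + 3*z^2) includes (∂/∂w)(-2*w*x + y^2 + 3*z^2) dw = (-2*x) dw, which multiplied by dx ∧ dz gives (-2*x) dx ∧ dz ∧ dw
  d(z*(w + y)) includes (∂/∂y)(z*(w + y)) dy = (z) dy, which multiplied by dx ∧ dw gives (-z) dx ∧ dy ∧ dw
  d(z*(w + y)) includes (∂/∂z)(z*(w + y)) dz = (w + y) dz, which multiplied by dx ∧ dw gives (-w - y) dx ∧ dz ∧ dw
  d(w*(-3*w + 3*y + 1)) includes (∂/∂w)(w*(-3*w + 3*y + 1)) dw = (-6*w + 3*y + 1) dw, which multiplied by dy ∧ dz gives (-6*w + 3*y + 1) dy ∧ dz ∧ dw
  d(z^2) includes (∂/∂z)(z^2) dz = (2*z) dz, which multiplied by dy ∧ dw gives (-2*z) dy ∧ dz ∧ dw
  d(3*x*y + 4*z^2) includes (∂/∂x)(3*x*y + 4*z^2) dx = (3*y) dx, which multiplied by dz ∧ dw gives (3*y) dx ∧ dz ∧ dw
  d(3*x*y + 4*z^2) includes (∂/∂y)(3*x*y + 4*z^2) dy = (3*x) dy, which multiplied by dz ∧ dw gives (3*x) dy ∧ dz ∧ dw
Collecting like 3-forms: d(omega) = (-2*y - z) dx ∧ dy ∧ dw + (-2*y) dx ∧ dy ∧ dz + (-w - 2*x + 2*y) dx ∧ dz ∧ dw + (-6*w + 3*x + 3*y - 2*z + 1) dy ∧ dz ∧ dw.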